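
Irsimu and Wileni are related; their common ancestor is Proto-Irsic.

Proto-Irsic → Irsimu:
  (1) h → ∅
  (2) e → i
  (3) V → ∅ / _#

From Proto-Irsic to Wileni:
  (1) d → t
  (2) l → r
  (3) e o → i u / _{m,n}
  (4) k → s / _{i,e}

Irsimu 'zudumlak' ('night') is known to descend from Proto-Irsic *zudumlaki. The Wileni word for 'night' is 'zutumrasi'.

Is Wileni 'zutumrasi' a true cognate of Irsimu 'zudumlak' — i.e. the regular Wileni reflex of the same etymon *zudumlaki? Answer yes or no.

Derive the expected Wileni reflex of *zudumlaki:
Wileni: *zudumlaki > zutumlaki > zutumraki > zutumrasi  (by unconditioned shift, unconditioned shift, palatalisation)
Wileni 'zutumrasi' matches the regular reflex exactly, so the pair is cognate.

yes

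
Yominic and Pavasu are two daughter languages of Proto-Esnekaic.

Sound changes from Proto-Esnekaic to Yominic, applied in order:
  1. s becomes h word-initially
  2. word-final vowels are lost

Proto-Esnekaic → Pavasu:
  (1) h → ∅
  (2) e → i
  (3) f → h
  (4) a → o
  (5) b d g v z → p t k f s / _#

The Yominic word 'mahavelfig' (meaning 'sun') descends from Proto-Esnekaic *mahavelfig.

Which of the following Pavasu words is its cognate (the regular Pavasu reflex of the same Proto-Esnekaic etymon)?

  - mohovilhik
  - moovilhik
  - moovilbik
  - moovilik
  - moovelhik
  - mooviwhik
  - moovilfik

moovilhik

Pavasu: *mahavelfig > maavelfig > maavilfig > maavilhig > moovilhig > moovilhik  (by h-loss, vowel merger, unconditioned shift, vowel merger, final devoicing)
Among the options, 'moovilhik' alone shows every Pavasu change applied in order.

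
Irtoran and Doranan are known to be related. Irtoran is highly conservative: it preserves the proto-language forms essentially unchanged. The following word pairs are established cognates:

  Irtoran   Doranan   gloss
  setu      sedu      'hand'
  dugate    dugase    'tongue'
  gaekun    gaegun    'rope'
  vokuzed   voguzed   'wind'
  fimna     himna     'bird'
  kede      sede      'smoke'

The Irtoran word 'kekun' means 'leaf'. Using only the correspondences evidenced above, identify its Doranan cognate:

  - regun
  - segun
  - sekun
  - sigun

kede ~ sede — Irtoran k corresponds to Doranan s word-initially before a front vowel.
gaekun ~ gaegun, vokuzed ~ voguzed — Irtoran k corresponds to Doranan g between vowels (before a back vowel).
Applying these to Irtoran 'kekun':
  kekun → sekun   (k→s word-initially before a front vowel)
  sekun → segun   (k→g between vowels (before a back vowel))
So the Doranan cognate is 'segun'.

segun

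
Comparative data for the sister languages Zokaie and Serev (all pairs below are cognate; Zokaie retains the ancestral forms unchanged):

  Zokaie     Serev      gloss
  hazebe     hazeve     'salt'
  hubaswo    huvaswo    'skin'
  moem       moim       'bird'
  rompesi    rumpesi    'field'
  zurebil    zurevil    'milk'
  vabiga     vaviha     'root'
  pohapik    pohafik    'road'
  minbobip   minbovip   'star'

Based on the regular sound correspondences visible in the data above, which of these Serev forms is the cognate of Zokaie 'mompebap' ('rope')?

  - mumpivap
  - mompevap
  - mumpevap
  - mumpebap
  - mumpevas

rompesi ~ rumpesi — Zokaie o corresponds to Serev u after a consonant, before a nasal.
hubaswo ~ huvaswo — Zokaie b corresponds to Serev v between vowels (before a back vowel).
Applying these to Zokaie 'mompebap':
  mompebap → mumpebap   (o→u after a consonant, before a nasal)
  mumpebap → mumpevap   (b→v between vowels (before a back vowel))
So the Serev cognate is 'mumpevap'.

mumpevap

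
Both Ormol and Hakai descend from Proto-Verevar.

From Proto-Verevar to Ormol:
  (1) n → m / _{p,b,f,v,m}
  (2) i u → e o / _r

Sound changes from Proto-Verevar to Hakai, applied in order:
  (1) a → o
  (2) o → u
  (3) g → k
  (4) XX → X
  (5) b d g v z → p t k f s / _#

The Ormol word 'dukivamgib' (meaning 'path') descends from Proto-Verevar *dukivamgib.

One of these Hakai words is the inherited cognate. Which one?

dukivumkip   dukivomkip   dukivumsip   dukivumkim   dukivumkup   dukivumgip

Hakai: *dukivamgib > dukivomgib > dukivumgib > dukivumkib > dukivumkip  (by vowel merger, vowel merger, unconditioned shift, final devoicing)
Among the options, 'dukivumkip' alone shows every Hakai change applied in order.

dukivumkip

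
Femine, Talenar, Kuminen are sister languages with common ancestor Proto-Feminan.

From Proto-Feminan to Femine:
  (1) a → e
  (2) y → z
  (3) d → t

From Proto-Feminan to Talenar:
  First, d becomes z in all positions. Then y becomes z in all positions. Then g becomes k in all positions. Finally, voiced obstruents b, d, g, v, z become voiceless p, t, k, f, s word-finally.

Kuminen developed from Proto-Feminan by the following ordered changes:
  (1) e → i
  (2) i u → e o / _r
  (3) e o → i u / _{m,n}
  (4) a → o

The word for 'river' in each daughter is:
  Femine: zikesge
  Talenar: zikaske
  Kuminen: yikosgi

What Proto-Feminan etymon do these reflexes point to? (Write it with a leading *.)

Position 1: Femine has z, Talenar has z, Kuminen has y. Kuminen preserves y here (none of its changes turn any other segment into y), so the proto-segment is *y.
Position 4: Femine has e, Talenar has a, Kuminen has o. Talenar preserves a here (none of its changes turn any other segment into a), so the proto-segment is *a.
Continuing position by position gives *yikasge; check it forward:
Femine: *yikasge
  yikasge → yikesge   [vowel merger]
  yikesge → zikesge   [unconditioned shift]
  zikesge (rule 3 does not apply)
  giving Femine zikesge.
Talenar: start from *yikasge.
  rule 1: no change — yikasge
  rule 2 (unconditioned shift): yikasge → zikasge
  rule 3 (unconditioned shift): zikasge → zikaske
  rule 4: no change — zikaske
  ⇒ Talenar zikaske
Kuminen: *yikasge
  yikasge → yikasgi   [vowel merger]
  yikasgi (rule 2 does not apply)
  yikasgi (rule 3 does not apply)
  yikasgi → yikosgi   [vowel merger]
  giving Kuminen yikosgi.
No other proto-form is consistent with every reflex, so the reconstruction is *yikasge.

*yikasge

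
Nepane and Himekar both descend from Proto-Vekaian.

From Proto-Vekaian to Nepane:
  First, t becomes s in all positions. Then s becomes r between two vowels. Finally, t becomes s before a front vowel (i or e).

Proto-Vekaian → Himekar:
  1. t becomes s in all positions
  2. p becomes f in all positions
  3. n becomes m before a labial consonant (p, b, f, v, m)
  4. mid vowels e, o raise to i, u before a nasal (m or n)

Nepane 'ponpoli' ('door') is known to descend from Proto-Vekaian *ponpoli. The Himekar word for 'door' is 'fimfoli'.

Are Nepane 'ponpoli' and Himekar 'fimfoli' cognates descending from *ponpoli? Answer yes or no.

no

Derive the expected Himekar reflex of *ponpoli:
Himekar: *ponpoli > fonfoli > fomfoli > fumfoli  (by unconditioned shift, nasal place assimilation, pre-nasal raising)
The regular Himekar reflex would be 'fumfoli', but the attested form is 'fimfoli'. The correspondence is irregular, so they are not cognates (the Himekar form has a different source).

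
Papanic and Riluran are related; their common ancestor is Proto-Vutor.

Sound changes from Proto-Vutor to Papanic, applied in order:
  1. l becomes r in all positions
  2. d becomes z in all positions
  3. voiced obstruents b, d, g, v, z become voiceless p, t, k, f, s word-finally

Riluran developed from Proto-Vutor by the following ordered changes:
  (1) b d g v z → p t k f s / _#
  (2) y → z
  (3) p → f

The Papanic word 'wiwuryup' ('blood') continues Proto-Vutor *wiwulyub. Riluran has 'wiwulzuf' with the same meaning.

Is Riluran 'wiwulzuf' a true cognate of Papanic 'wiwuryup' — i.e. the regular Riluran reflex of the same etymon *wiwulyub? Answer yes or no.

Derive the expected Riluran reflex of *wiwulyub:
Riluran: *wiwulyub
  wiwulyub → wiwulyup   [final devoicing]
  wiwulyup → wiwulzup   [unconditioned shift]
  wiwulzup → wiwulzuf   [unconditioned shift]
  giving Riluran wiwulzuf.
Riluran 'wiwulzuf' matches the regular reflex exactly, so the pair is cognate.

yes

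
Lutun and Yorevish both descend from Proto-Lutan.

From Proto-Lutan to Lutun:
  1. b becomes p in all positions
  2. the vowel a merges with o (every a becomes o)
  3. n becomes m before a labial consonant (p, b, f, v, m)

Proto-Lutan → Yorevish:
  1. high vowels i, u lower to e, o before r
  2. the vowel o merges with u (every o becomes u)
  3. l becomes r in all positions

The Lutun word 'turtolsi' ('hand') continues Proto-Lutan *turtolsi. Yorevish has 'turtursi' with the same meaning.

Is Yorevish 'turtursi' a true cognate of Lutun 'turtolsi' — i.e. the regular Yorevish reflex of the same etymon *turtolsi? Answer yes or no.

Derive the expected Yorevish reflex of *turtolsi:
Yorevish: *turtolsi > tortolsi > turtulsi > turtursi  (by pre-rhotic lowering, vowel merger, unconditioned shift)
Yorevish 'turtursi' matches the regular reflex exactly, so the pair is cognate.

yes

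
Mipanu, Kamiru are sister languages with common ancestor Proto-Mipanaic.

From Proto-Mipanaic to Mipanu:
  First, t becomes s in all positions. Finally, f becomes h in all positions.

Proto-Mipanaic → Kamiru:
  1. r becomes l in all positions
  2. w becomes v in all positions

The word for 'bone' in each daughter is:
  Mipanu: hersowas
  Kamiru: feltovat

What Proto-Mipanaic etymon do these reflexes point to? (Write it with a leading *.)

Position 4: Mipanu has s, Kamiru has t. Kamiru preserves t here (none of its changes turn any other segment into t), so the proto-segment is *t.
Position 1: Mipanu has h, Kamiru has f. Kamiru preserves f here (none of its changes turn any other segment into f), so the proto-segment is *f.
Verify the candidate proto-form against each daughter:
Mipanu: *fertowat > fersowas > hersowas  (by unconditioned shift, unconditioned shift)
Kamiru: *fertowat > feltowat > feltovat  (by unconditioned shift, unconditioned shift)
No other proto-form is consistent with every reflex, so the reconstruction is *fertowat.

*fertowat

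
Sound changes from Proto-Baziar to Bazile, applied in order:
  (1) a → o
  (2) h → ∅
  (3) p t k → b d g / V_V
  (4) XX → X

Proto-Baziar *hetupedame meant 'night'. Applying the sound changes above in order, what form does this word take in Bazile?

edubedome

Bazile: *hetupedame > hetupedome > etupedome > edubedome  (by vowel merger, h-loss, intervocalic voicing)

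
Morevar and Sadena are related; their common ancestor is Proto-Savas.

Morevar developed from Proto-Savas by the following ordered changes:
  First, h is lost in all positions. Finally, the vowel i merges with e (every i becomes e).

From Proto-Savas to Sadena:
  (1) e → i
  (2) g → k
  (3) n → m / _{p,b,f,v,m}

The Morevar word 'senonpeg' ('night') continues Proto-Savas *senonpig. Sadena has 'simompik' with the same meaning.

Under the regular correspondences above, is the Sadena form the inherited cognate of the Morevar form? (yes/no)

Derive the expected Sadena reflex of *senonpig:
Sadena: *senonpig > sinonpig > sinonpik > sinompik  (by vowel merger, unconditioned shift, nasal place assimilation)
The regular Sadena reflex would be 'sinompik', but the attested form is 'simompik'. The correspondence is irregular, so they are not cognates (the Sadena form has a different source).

no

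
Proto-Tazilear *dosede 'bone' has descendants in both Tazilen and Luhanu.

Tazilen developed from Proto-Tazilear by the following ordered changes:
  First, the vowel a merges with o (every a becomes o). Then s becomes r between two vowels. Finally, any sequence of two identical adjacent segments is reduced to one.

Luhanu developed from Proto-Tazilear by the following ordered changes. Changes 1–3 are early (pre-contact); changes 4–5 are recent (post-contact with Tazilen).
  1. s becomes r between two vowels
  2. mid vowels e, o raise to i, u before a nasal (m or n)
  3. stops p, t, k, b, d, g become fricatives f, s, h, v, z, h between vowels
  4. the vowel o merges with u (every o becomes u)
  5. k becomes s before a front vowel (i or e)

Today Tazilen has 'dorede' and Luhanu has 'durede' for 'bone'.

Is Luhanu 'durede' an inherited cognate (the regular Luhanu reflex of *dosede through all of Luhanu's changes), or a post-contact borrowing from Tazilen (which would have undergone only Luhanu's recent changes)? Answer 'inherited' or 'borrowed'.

borrowed

If inherited, *dosede would pass through all of Luhanu's changes:
Luhanu: *dosede
  dosede → dorede   [rhotacism]
  dorede (rule 2 does not apply)
  dorede → doreze   [intervocalic lenition]
  doreze → dureze   [vowel merger]
  dureze (rule 5 does not apply)
  giving Luhanu dureze.
If borrowed from Tazilen 'dorede' after the early changes, it would undergo only the recent ones:
  rule 4 (vowel merger): dorede → durede
  rule 5 (palatalisation): no change (durede)
  ⇒ as a loan: durede
Luhanu 'durede' matches the loan outcome 'durede', not the inherited 'dureze' — it skipped the early Luhanu changes, so it was borrowed from Tazilen.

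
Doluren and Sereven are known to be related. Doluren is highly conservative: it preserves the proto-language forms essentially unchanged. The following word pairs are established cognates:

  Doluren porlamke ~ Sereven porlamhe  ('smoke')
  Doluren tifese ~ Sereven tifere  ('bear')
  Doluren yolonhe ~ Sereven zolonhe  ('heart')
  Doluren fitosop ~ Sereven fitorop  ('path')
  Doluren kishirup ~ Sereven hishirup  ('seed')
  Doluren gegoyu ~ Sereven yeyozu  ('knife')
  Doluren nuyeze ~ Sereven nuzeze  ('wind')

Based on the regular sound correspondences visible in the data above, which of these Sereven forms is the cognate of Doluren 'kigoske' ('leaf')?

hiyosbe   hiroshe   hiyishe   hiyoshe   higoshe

kishirup ~ hishirup — Doluren k corresponds to Sereven h word-initially before a front vowel.
gegoyu ~ yeyozu — Doluren g corresponds to Sereven y between vowels (before a back vowel).
porlamke ~ porlamhe — Doluren k corresponds to Sereven h after a consonant, before a front vowel.
Applying these to Doluren 'kigoske':
  kigoske → higoske   (k→h word-initially before a front vowel)
  higoske → hiyoske   (g→y between vowels (before a back vowel))
  hiyoske → hiyoshe   (k→h after a consonant, before a front vowel)
So the Sereven cognate is 'hiyoshe'.

hiyoshe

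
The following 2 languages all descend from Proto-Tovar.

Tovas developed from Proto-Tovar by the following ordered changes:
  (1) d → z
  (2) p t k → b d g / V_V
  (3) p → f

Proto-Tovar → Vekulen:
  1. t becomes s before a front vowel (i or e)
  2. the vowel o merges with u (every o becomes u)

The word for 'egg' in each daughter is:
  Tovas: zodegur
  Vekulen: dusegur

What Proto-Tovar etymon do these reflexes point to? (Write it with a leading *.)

*dotegur

Position 3: Tovas has d, Vekulen has s. In Tovas, d can only continue *t, so the proto-segment is *t.
Position 2: Tovas has o, Vekulen has u. Tovas preserves o here (none of its changes turn any other segment into o), so the proto-segment is *o.
Verify the candidate proto-form against each daughter:
Tovas: *dotegur
  dotegur → zotegur   [unconditioned shift]
  zotegur → zodegur   [intervocalic voicing]
  zodegur (rule 3 does not apply)
  giving Tovas zodegur.
Vekulen: *dotegur > dosegur > dusegur  (by palatalisation, vowel merger)
Only *dotegur yields all of Tovas zodegur, Vekulen dusegur.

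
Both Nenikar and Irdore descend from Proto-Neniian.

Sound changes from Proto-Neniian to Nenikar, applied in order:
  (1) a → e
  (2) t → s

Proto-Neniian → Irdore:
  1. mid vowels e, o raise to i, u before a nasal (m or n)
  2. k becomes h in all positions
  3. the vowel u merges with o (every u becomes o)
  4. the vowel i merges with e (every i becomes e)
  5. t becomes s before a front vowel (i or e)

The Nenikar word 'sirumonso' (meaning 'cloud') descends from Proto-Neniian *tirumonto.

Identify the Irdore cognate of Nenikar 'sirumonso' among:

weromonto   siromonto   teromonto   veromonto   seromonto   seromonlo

Irdore: start from *tirumonto.
  rule 1 (pre-nasal raising): tirumonto → tirumunto
  rule 2: no change — tirumunto
  rule 3 (vowel merger): tirumunto → tiromonto
  rule 4 (vowel merger): tiromonto → teromonto
  rule 5 (palatalisation): teromonto → seromonto
  ⇒ Irdore seromonto
Among the options, 'seromonto' alone shows every Irdore change applied in order.

seromonto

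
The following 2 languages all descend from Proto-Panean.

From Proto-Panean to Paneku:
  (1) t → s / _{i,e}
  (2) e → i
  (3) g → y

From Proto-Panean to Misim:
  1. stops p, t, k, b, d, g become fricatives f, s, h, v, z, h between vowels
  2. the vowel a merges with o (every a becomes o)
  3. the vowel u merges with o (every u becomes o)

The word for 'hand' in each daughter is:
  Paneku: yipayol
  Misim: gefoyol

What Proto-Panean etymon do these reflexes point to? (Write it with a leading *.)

*gepayol

Position 2: Paneku has i, Misim has e. Misim preserves e here (none of its changes turn any other segment into e), so the proto-segment is *e.
Position 3: Paneku has p, Misim has f. Paneku preserves p here (none of its changes turn any other segment into p), so the proto-segment is *p.
Verify the candidate proto-form against each daughter:
Paneku: *gepayol
  gepayol (rule 1 does not apply)
  gepayol → gipayol   [vowel merger]
  gipayol → yipayol   [unconditioned shift]
  giving Paneku yipayol.
Misim: start from *gepayol.
  rule 1 (intervocalic lenition): gepayol → gefayol
  rule 2 (vowel merger): gefayol → gefoyol
  rule 3: no change — gefoyol
  ⇒ Misim gefoyol
No other proto-form is consistent with every reflex, so the reconstruction is *gepayol.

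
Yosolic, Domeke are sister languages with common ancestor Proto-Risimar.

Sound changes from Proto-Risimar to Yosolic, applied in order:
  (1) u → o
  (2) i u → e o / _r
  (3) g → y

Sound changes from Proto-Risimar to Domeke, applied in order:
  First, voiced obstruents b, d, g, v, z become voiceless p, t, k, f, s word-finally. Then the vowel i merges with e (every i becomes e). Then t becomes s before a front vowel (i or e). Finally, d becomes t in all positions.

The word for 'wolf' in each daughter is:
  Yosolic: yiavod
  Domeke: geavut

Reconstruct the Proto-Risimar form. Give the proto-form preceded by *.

Position 1: Yosolic has y, Domeke has g. Domeke preserves g here (none of its changes turn any other segment into g), so the proto-segment is *g.
Position 5: Yosolic has o, Domeke has u. Domeke preserves u here (none of its changes turn any other segment into u), so the proto-segment is *u.
Position 2: Yosolic has i, Domeke has e. Yosolic preserves i here (none of its changes turn any other segment into i), so the proto-segment is *i.
This points to *giavud. Verify forward in each daughter:
Yosolic: start from *giavud.
  rule 1 (vowel merger): giavud → giavod
  rule 2: no change — giavod
  rule 3 (unconditioned shift): giavod → yiavod
  ⇒ Yosolic yiavod
Domeke: *giavud > giavut > geavut  (by final devoicing, vowel merger)
No other proto-form is consistent with every reflex, so the reconstruction is *giavud.

*giavud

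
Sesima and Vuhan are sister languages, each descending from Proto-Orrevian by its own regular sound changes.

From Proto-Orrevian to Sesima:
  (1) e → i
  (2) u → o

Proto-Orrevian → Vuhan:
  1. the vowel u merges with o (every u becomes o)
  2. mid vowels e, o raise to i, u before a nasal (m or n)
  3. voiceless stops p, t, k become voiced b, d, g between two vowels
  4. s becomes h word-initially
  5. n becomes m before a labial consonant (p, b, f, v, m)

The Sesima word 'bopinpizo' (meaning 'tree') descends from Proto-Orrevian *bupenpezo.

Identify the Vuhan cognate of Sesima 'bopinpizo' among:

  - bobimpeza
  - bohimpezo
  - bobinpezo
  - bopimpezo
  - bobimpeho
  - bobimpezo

bobimpezo

Vuhan: *bupenpezo
  bupenpezo → bopenpezo   [vowel merger]
  bopenpezo → bopinpezo   [pre-nasal raising]
  bopinpezo → bobinpezo   [intervocalic voicing]
  bobinpezo (rule 4 does not apply)
  bobinpezo → bobimpezo   [nasal place assimilation]
  giving Vuhan bobimpezo.
Only 'bobimpezo' matches the regular Vuhan development of *bupenpezo.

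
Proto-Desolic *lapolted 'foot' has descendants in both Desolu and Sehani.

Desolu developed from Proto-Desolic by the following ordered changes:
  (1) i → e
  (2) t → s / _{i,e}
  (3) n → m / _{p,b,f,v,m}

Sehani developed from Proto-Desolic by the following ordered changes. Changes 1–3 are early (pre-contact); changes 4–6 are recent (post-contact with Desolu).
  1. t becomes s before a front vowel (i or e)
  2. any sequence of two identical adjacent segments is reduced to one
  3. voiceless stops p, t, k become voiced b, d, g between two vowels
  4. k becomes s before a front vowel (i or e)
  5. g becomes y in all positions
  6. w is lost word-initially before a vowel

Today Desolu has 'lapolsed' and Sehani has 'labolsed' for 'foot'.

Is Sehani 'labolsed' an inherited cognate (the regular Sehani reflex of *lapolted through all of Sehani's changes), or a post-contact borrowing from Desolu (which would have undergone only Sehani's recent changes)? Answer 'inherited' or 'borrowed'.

If inherited, *lapolted would pass through all of Sehani's changes:
Sehani: *lapolted > lapolsed > labolsed  (by palatalisation, intervocalic voicing)
If borrowed from Desolu 'lapolsed' after the early changes, it would undergo only the recent ones:
  rule 4 (palatalisation): no change (lapolsed)
  rule 5 (unconditioned shift): no change (lapolsed)
  rule 6 (glide loss): no change (lapolsed)
  ⇒ as a loan: lapolsed
Sehani 'labolsed' matches the inherited outcome exactly, so it is an inherited cognate, not a loan.

inherited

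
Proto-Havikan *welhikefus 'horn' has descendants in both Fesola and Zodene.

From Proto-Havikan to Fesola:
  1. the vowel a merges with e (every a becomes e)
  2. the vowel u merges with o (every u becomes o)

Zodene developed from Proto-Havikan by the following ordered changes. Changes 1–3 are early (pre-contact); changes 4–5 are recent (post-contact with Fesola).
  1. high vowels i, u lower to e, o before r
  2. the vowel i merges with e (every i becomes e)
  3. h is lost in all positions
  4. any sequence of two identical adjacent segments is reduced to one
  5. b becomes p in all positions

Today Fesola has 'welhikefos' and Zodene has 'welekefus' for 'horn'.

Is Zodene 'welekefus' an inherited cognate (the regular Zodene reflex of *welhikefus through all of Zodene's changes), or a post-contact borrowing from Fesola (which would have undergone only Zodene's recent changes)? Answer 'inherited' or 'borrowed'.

If inherited, *welhikefus would pass through all of Zodene's changes:
Zodene: *welhikefus
  welhikefus (rule 1 does not apply)
  welhikefus → welhekefus   [vowel merger]
  welhekefus → welekefus   [h-loss]
  welekefus (rule 4 does not apply)
  welekefus (rule 5 does not apply)
  giving Zodene welekefus.
If borrowed from Fesola 'welhikefos' after the early changes, it would undergo only the recent ones:
  rule 4 (degemination): no change (welhikefos)
  rule 5 (unconditioned shift): no change (welhikefos)
  ⇒ as a loan: welhikefos
Zodene 'welekefus' matches the inherited outcome exactly, so it is an inherited cognate, not a loan.

inherited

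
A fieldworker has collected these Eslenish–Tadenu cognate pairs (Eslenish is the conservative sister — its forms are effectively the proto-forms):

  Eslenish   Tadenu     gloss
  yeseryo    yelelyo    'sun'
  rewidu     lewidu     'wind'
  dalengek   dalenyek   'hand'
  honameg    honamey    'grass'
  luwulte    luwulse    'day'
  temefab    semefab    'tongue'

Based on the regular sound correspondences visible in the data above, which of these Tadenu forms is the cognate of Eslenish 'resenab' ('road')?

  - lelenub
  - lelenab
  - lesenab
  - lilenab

lelenab

rewidu ~ lewidu — Eslenish r corresponds to Tadenu l word-initially before a front vowel.
yeseryo ~ yelelyo — Eslenish s corresponds to Tadenu l between vowels (before a front vowel).
Applying these to Eslenish 'resenab':
  resenab → lesenab   (r→l word-initially before a front vowel)
  lesenab → lelenab   (s→l between vowels (before a front vowel))
So the Tadenu cognate is 'lelenab'.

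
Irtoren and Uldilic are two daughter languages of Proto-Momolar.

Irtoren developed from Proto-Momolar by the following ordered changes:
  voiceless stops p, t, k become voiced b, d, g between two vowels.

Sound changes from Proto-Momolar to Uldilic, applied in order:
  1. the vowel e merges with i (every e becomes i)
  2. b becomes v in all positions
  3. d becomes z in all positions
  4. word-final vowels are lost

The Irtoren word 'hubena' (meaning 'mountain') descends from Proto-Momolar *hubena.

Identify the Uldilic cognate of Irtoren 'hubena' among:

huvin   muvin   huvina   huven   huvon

Uldilic: *hubena > hubina > huvina > huvin  (by vowel merger, unconditioned shift, apocope)

huvin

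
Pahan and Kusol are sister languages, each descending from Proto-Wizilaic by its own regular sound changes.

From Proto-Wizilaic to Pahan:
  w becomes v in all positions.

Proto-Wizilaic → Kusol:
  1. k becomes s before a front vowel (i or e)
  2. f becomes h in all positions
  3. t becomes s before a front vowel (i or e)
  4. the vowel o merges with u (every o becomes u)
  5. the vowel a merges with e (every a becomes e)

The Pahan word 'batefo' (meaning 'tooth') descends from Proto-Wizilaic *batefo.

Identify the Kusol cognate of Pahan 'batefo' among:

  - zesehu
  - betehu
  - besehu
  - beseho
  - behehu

besehu

Kusol: *batefo
  batefo (rule 1 does not apply)
  batefo → bateho   [unconditioned shift]
  bateho → baseho   [palatalisation]
  baseho → basehu   [vowel merger]
  basehu → besehu   [vowel merger]
  giving Kusol besehu.
The other candidates each miss or misapply at least one Kusol change.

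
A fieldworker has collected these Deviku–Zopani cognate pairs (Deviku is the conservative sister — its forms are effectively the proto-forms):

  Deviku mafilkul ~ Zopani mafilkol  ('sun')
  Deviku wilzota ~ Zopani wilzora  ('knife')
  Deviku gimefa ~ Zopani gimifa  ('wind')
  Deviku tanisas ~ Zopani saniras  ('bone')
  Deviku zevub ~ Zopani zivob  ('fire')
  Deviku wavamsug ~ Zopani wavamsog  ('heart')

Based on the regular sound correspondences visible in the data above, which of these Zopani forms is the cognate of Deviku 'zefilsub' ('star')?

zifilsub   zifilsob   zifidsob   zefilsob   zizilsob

zifilsob

gimefa ~ gimifa — Deviku e corresponds to Zopani i after a consonant, before a labial obstruent.
zevub ~ zivob — Deviku u corresponds to Zopani o after a consonant, before a labial obstruent.
Applying these to Deviku 'zefilsub':
  zefilsub → zifilsub   (e→i after a consonant, before a labial obstruent)
  zifilsub → zifilsob   (u→o after a consonant, before a labial obstruent)
So the Zopani cognate is 'zifilsob'.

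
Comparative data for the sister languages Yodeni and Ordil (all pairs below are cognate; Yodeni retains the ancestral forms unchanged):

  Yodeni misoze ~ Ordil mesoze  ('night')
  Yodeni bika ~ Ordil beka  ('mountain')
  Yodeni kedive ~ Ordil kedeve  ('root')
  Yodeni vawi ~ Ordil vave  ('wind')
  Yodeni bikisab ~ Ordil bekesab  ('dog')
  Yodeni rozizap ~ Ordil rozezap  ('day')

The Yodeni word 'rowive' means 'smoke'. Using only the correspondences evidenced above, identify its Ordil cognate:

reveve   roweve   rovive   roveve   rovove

roveve

vawi ~ vave — Yodeni w corresponds to Ordil v between vowels (before a front vowel).
kedive ~ kedeve — Yodeni i corresponds to Ordil e after a consonant, before a labial obstruent.
Applying these to Yodeni 'rowive':
  rowive → rovive   (w→v between vowels (before a front vowel))
  rovive → roveve   (i→e after a consonant, before a labial obstruent)
So the Ordil cognate is 'roveve'.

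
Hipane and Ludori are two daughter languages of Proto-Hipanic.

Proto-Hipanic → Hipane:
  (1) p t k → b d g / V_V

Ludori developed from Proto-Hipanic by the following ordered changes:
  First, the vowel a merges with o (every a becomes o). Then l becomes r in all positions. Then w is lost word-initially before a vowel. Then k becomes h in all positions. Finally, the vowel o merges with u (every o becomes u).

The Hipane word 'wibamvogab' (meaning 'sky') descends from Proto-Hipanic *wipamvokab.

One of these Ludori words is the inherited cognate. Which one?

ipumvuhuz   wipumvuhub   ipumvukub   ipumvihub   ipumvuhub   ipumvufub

ipumvuhub

Ludori: *wipamvokab > wipomvokob > ipomvokob > ipomvohob > ipumvuhub  (by vowel merger, glide loss, unconditioned shift, vowel merger)
Only 'ipumvuhub' matches the regular Ludori development of *wipamvokab.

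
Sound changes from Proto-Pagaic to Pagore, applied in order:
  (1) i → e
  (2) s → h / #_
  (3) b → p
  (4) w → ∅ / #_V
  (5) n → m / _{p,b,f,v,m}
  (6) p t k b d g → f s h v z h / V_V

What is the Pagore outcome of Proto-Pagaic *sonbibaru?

Pagore: *sonbibaru
  sonbibaru → sonbebaru   [vowel merger]
  sonbebaru → honbebaru   [debuccalisation]
  honbebaru → honpeparu   [unconditioned shift]
  honpeparu (rule 4 does not apply)
  honpeparu → hompeparu   [nasal place assimilation]
  hompeparu → hompefaru   [intervocalic lenition]
  giving Pagore hompefaru.

hompefaru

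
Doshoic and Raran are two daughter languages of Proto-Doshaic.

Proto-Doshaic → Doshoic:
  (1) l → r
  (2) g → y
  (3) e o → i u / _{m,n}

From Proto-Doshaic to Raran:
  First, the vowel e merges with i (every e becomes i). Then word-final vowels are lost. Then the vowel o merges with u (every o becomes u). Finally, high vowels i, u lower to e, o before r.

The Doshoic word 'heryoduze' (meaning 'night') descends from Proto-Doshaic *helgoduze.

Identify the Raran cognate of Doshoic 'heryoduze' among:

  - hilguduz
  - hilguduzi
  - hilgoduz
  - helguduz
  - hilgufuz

Raran: *helgoduze
  helgoduze → hilgoduzi   [vowel merger]
  hilgoduzi → hilgoduz   [apocope]
  hilgoduz → hilguduz   [vowel merger]
  hilguduz (rule 4 does not apply)
  giving Raran hilguduz.

hilguduz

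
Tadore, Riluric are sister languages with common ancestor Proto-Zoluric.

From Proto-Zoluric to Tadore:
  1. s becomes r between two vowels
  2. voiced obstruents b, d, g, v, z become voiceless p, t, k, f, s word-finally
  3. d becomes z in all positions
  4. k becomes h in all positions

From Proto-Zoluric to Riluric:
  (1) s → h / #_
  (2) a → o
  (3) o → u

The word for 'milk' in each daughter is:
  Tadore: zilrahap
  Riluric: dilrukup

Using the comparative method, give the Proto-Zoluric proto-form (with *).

Position 5: Tadore has a, Riluric has u. Tadore preserves a here (none of its changes turn any other segment into a), so the proto-segment is *a.
Position 7: Tadore has a, Riluric has u. Tadore preserves a here (none of its changes turn any other segment into a), so the proto-segment is *a.
Verify the candidate proto-form against each daughter:
Tadore: start from *dilrakap.
  rule 1: no change — dilrakap
  rule 2: no change — dilrakap
  rule 3 (unconditioned shift): dilrakap → zilrakap
  rule 4 (unconditioned shift): zilrakap → zilrahap
  ⇒ Tadore zilrahap
Riluric: start from *dilrakap.
  rule 1: no change — dilrakap
  rule 2 (vowel merger): dilrakap → dilrokop
  rule 3 (vowel merger): dilrokop → dilrukup
  ⇒ Riluric dilrukup
*dilrakap is the unique common source.

*dilrakap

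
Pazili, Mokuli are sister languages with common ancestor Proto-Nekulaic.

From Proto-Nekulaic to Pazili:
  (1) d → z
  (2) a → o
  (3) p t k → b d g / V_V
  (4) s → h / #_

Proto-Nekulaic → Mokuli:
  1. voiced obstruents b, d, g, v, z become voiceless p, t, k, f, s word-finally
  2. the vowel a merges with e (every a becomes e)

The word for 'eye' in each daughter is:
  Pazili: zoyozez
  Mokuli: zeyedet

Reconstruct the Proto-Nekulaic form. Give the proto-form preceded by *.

Position 5: Pazili has z, Mokuli has d. Mokuli preserves d here (none of its changes turn any other segment into d), so the proto-segment is *d.
Position 2: Pazili has o, Mokuli has e. Taking the neighbouring segments as reconstructed: Pazili o could go back to *a or *o; Mokuli e could go back to *a or *e — the one source consistent with every daughter is *a.
Position 4: Pazili has o, Mokuli has e. Taking the neighbouring segments as reconstructed: Pazili o could go back to *a or *o; Mokuli e could go back to *a or *e — the one source consistent with every daughter is *a.
Continuing position by position gives *zayaded; check it forward:
Pazili: *zayaded
  zayaded → zayazez   [unconditioned shift]
  zayazez → zoyozez   [vowel merger]
  zoyozez (rule 3 does not apply)
  zoyozez (rule 4 does not apply)
  giving Pazili zoyozez.
Mokuli: start from *zayaded.
  rule 1 (final devoicing): zayaded → zayadet
  rule 2 (vowel merger): zayadet → zeyedet
  ⇒ Mokuli zeyedet
Only *zayaded yields all of Pazili zoyozez, Mokuli zeyedet.

*zayaded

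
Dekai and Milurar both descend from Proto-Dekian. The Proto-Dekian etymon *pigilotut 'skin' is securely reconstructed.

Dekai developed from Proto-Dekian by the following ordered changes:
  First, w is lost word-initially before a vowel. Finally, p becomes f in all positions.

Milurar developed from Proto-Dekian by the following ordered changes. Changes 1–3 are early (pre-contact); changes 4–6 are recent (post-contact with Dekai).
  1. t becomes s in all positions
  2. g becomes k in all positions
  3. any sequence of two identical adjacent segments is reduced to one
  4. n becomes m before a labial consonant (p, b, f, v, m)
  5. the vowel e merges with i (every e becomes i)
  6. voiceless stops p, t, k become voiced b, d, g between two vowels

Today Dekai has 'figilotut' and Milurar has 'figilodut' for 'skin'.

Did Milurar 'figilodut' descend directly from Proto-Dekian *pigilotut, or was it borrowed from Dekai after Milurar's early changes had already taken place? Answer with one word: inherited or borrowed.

borrowed

If inherited, *pigilotut would pass through all of Milurar's changes:
Milurar: *pigilotut > pigilosus > pikilosus > pigilosus  (by unconditioned shift, unconditioned shift, intervocalic voicing)
If borrowed from Dekai 'figilotut' after the early changes, it would undergo only the recent ones:
  rule 4 (nasal place assimilation): no change (figilotut)
  rule 5 (vowel merger): no change (figilotut)
  rule 6 (intervocalic voicing): figilotut → figilodut
  ⇒ as a loan: figilodut
Milurar 'figilodut' matches the loan outcome 'figilodut', not the inherited 'pigilosus' — it skipped the early Milurar changes, so it was borrowed from Dekai.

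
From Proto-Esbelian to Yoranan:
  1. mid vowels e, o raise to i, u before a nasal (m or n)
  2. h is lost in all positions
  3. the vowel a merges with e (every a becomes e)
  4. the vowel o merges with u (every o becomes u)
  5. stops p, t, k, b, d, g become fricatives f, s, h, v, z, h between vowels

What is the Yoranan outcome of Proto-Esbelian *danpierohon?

Yoranan: start from *danpierohon.
  rule 1 (pre-nasal raising): danpierohon → danpierohun
  rule 2 (h-loss): danpierohun → danpieroun
  rule 3 (vowel merger): danpieroun → denpieroun
  rule 4 (vowel merger): denpieroun → denpieruun
  rule 5: no change — denpieruun
  ⇒ Yoranan denpieruun

denpieruun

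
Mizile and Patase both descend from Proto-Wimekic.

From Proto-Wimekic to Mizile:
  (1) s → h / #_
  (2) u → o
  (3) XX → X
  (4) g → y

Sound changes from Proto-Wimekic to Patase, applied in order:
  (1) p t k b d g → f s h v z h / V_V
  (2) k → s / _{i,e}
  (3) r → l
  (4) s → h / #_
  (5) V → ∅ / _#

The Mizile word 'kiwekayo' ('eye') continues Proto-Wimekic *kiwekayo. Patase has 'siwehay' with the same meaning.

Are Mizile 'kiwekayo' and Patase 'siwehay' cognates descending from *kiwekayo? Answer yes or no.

Derive the expected Patase reflex of *kiwekayo:
Patase: *kiwekayo > kiwehayo > siwehayo > hiwehayo > hiwehay  (by intervocalic lenition, palatalisation, debuccalisation, apocope)
The regular Patase reflex would be 'hiwehay', but the attested form is 'siwehay'. The correspondence is irregular, so they are not cognates (the Patase form has a different source).

no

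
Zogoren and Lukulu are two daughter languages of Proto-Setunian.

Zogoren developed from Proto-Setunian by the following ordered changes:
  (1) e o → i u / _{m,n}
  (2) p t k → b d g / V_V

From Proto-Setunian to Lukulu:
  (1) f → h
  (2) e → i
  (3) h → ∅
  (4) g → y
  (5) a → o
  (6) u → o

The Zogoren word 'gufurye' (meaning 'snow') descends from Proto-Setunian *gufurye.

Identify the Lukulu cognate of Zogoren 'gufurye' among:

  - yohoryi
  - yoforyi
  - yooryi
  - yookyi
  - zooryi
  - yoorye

Lukulu: *gufurye
  gufurye → guhurye   [unconditioned shift]
  guhurye → guhuryi   [vowel merger]
  guhuryi → guuryi   [h-loss]
  guuryi → yuuryi   [unconditioned shift]
  yuuryi (rule 5 does not apply)
  yuuryi → yooryi   [vowel merger]
  giving Lukulu yooryi.
Among the options, 'yooryi' alone shows every Lukulu change applied in order.

yooryi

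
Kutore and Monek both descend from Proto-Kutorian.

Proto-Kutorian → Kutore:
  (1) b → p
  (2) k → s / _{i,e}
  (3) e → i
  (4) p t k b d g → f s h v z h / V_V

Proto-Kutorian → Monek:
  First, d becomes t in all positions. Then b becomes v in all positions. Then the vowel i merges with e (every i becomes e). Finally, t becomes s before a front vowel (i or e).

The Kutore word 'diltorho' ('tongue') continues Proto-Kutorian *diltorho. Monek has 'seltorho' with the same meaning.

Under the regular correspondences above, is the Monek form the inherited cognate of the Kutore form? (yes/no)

yes

Derive the expected Monek reflex of *diltorho:
Monek: *diltorho > tiltorho > teltorho > seltorho  (by unconditioned shift, vowel merger, palatalisation)
Monek 'seltorho' matches the regular reflex exactly, so the pair is cognate.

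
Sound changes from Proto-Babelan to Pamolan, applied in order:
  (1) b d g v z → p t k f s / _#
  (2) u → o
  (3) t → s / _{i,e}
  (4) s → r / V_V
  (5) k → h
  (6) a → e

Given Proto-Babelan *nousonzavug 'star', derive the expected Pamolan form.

Pamolan: *nousonzavug
  nousonzavug → nousonzavuk   [final devoicing]
  nousonzavuk → noosonzavok   [vowel merger]
  noosonzavok (rule 3 does not apply)
  noosonzavok → nooronzavok   [rhotacism]
  nooronzavok → nooronzavoh   [unconditioned shift]
  nooronzavoh → nooronzevoh   [vowel merger]
  giving Pamolan nooronzevoh.

nooronzevoh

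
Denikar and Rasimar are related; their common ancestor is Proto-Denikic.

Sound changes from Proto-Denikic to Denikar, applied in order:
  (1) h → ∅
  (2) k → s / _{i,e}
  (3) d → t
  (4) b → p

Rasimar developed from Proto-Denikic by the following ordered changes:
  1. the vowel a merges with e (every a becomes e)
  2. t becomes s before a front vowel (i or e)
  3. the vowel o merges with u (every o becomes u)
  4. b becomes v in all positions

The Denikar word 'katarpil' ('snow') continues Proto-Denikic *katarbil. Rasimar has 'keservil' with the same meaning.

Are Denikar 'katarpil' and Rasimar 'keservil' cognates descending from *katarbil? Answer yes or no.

yes

Derive the expected Rasimar reflex of *katarbil:
Rasimar: *katarbil
  katarbil → keterbil   [vowel merger]
  keterbil → keserbil   [palatalisation]
  keserbil (rule 3 does not apply)
  keserbil → keservil   [unconditioned shift]
  giving Rasimar keservil.
Rasimar 'keservil' matches the regular reflex exactly, so the pair is cognate.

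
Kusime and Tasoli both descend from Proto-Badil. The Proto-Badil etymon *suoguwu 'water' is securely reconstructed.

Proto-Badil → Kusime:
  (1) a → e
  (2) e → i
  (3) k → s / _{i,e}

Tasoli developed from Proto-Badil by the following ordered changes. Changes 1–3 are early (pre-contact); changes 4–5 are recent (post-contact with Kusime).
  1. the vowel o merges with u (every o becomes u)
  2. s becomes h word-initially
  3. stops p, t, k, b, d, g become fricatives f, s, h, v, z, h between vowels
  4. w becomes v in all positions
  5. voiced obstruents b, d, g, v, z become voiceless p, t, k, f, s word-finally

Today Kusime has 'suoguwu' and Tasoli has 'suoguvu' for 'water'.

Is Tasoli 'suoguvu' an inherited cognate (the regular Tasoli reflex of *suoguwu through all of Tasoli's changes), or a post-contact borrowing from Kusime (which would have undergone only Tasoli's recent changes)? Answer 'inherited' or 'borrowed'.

borrowed

If inherited, *suoguwu would pass through all of Tasoli's changes:
Tasoli: *suoguwu
  suoguwu → suuguwu   [vowel merger]
  suuguwu → huuguwu   [debuccalisation]
  huuguwu → huuhuwu   [intervocalic lenition]
  huuhuwu → huuhuvu   [unconditioned shift]
  huuhuvu (rule 5 does not apply)
  giving Tasoli huuhuvu.
If borrowed from Kusime 'suoguwu' after the early changes, it would undergo only the recent ones:
  rule 4 (unconditioned shift): suoguwu → suoguvu
  rule 5 (final devoicing): no change (suoguvu)
  ⇒ as a loan: suoguvu
Tasoli 'suoguvu' matches the loan outcome 'suoguvu', not the inherited 'huuhuvu' — it skipped the early Tasoli changes, so it was borrowed from Kusime.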